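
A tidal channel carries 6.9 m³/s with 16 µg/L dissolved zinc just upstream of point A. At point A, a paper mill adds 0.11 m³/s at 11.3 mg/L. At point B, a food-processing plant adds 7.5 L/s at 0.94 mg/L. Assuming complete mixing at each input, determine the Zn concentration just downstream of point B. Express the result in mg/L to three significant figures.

0.194 mg/L

16 µg/L = 0.016 mg/L.
After input A: C = (6.9·0.016 + 0.11·11.3) / 7.01 = 0.1931 mg/L.
7.5 L/s = 0.0075 m³/s.
After input B: C = (7.01·0.1931 + 0.0075·0.94) / 7.018 = 0.1939 mg/L.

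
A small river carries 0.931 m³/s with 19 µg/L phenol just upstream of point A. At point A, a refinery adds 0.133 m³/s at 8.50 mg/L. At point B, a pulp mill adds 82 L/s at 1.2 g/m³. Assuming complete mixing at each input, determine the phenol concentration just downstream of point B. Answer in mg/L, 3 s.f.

1.09 mg/L

19 µg/L = 0.019 mg/L.
After input A: C = (0.931·0.019 + 0.133·8.5) / 1.064 = 1.079 mg/L.
82 L/s = 0.082 m³/s.
After input B: C = (1.064·1.079 + 0.082·1.2) / 1.146 = 1.088 mg/L.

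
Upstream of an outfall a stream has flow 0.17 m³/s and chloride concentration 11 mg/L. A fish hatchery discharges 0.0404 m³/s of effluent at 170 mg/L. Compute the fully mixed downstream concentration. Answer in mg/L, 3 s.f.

Conservation of mass across the mixing zone: C = (0.0404·170 + 0.17·11) / (0.0404 + 0.17) = 8.738/0.2104 = 41.53 mg/L.

41.5 mg/L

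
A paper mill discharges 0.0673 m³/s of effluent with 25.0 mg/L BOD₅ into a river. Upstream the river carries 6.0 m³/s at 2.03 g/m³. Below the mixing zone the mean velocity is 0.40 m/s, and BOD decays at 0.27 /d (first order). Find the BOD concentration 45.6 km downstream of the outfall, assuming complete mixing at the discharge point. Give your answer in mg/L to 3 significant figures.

1.60 mg/L

After complete mixing, C₀ = (0.0673·25 + 6·2.03) / 6.067 = 2.285 mg/L.
Travel time t = 4.56e+04 m / 0.40 m/s = 1.14e+05 s = 1.319 d.
C = 2.285·exp(−0.27·1.319) = 2.285·0.7003 = 1.6 mg/L.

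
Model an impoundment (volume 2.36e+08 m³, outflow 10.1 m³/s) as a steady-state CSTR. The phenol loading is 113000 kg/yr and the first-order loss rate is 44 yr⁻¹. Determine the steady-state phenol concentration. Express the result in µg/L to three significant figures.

10.6 µg/L

Outflow Q = 10.1 m³/s × 3.156e+07 s/yr = 3.187e+08 m³/yr.
Steady-state CSTR mass balance: W = Q·C + k·V·C, so C = W/(Q + kV).
Q + kV = 3.187e+08 + 44·2.36e+08 = 1.07e+10 m³/yr.
C = 113000/1.07e+10 = 1.056e-05 kg/m³ = 0.01056 mg/L = 10.56 µg/L.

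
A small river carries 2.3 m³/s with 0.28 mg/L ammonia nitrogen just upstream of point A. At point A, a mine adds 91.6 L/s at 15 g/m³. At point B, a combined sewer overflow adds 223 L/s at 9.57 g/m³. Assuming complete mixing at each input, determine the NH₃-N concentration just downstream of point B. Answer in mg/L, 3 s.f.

1.59 mg/L

91.6 L/s = 0.0916 m³/s.
After input A: C = (2.3·0.28 + 0.0916·15) / 2.392 = 0.8438 mg/L.
223 L/s = 0.223 m³/s.
After input B: C = (2.392·0.8438 + 0.223·9.57) / 2.615 = 1.588 mg/L.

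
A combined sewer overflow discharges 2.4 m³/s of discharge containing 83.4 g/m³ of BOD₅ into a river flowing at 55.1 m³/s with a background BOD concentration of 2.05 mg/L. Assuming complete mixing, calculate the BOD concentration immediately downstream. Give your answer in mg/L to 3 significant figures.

Flow-weighted mixing gives C = (2.4·83.4 + 55.1·2.05) / (2.4 + 55.1) = 313.1/57.5 = 5.445 mg/L.

5.45 mg/L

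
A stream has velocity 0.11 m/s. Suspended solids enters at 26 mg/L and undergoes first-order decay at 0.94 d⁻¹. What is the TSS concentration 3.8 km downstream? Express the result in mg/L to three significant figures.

17.9 mg/L

Travel time t = 3.8 km / 0.11 m/s = 3800/0.11 = 3.455e+04 s = 0.3998 d.
First-order decay: C = 26·exp(−0.94·0.3998) = 26·0.6867 = 17.85 mg/L.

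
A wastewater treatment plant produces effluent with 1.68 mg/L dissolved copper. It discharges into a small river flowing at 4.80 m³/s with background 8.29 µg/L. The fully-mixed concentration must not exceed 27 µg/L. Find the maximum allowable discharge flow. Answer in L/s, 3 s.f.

54.3 L/s

8.29 µg/L = 0.00829 mg/L.
27 µg/L = 0.027 mg/L.
Mass balance at complete mixing: C_std·(Q_w + Q_r) = Q_w·C_e + Q_r·C_b.
Rearranging, Q_w = Q_r·(C_std − C_b)/(C_e − C_std) = 4.80·(0.027 − 0.00829) / (1.68 − 0.027) = 0.05433 m³/s.
= 54.33 L/s.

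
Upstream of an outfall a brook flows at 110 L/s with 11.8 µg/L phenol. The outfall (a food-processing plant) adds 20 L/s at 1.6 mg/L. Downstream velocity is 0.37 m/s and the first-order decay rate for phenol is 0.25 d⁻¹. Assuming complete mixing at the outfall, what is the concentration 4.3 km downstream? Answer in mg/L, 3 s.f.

0.248 mg/L

20 L/s = 0.02 m³/s.
110 L/s = 0.11 m³/s.
11.8 µg/L = 0.0118 mg/L.
After complete mixing, C₀ = (0.02·1.6 + 0.11·0.0118) / 0.13 = 0.2561 mg/L.
Travel time t = 4300 m / 0.37 m/s = 1.162e+04 s = 0.1345 d.
C = 0.2561·exp(−0.25·0.1345) = 0.2561·0.9669 = 0.2477 mg/L.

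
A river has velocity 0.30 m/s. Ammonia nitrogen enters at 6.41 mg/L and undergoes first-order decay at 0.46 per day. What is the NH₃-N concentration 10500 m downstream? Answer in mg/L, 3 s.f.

5.32 mg/L

Travel time t = 10500 m / 0.30 m/s = 1.05e+04/0.30 = 3.5e+04 s = 0.4051 d.
First-order decay: C = 6.41·exp(−0.46·0.4051) = 6.41·0.83 = 5.32 mg/L.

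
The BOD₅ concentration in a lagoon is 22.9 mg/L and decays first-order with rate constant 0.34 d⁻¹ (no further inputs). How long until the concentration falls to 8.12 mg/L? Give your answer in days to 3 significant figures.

t = ln(C₀/C)/k = ln(22.9/8.12)/0.34 = 1.037/0.34 = 3.049 d.

3.05 d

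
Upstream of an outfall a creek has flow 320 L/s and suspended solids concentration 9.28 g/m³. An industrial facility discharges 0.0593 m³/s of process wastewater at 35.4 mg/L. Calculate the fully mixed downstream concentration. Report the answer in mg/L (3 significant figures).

320 L/s = 0.32 m³/s.
Flow-weighted mixing gives C = (0.0593·35.4 + 0.32·9.28) / (0.0593 + 0.32) = 5.069/0.3793 = 13.36 mg/L.

13.4 mg/L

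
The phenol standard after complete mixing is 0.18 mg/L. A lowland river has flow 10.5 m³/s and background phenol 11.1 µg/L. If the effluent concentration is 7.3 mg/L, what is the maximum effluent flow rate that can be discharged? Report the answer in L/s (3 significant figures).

11.1 µg/L = 0.0111 mg/L.
Mass balance at complete mixing: C_std·(Q_w + Q_r) = Q_w·C_e + Q_r·C_b.
Rearranging, Q_w = Q_r·(C_std − C_b)/(C_e − C_std) = 10.5·(0.18 − 0.0111) / (7.3 − 0.18) = 0.2491 m³/s.
= 249.1 L/s.

249 L/s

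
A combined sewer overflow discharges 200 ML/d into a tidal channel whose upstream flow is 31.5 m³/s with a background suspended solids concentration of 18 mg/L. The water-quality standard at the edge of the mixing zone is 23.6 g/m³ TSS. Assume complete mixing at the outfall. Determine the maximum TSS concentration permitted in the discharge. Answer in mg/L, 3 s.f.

200 ML/d = 2.315 m³/s.
Mass balance: 23.6·33.81 = 2.315·Cₑ + 31.5·18.
Cₑ = (798 − 567) / 2.315 = 99.8 mg/L.

99.8 mg/L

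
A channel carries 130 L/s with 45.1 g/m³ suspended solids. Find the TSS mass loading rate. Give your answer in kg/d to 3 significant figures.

130 L/s = 0.13 m³/s.
Mass flux = Q·C = 0.13 m³/s × 45.1 g/m³ = 5.863 g/s.
= 5.863 g/s × 86.4 = 506.6 kg/d.

507 kg/d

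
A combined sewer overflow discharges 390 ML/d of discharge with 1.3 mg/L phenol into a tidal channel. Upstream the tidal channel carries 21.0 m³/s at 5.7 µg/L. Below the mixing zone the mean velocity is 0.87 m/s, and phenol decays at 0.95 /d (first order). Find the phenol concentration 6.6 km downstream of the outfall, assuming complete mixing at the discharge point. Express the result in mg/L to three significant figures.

390 ML/d = 4.514 m³/s.
5.7 µg/L = 0.0057 mg/L.
After complete mixing, C₀ = (4.514·1.3 + 21·0.0057) / 25.51 = 0.2347 mg/L.
Travel time t = 6600 m / 0.87 m/s = 7586 s = 0.0878 d.
C = 0.2347·exp(−0.95·0.0878) = 0.2347·0.92 = 0.2159 mg/L.

0.216 mg/L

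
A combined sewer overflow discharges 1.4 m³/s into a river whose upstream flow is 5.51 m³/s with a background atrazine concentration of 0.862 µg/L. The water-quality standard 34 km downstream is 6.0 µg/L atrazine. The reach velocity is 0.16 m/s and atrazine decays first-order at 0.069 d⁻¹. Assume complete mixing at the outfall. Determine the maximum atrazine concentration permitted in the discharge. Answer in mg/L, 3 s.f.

0.0317 mg/L

0.862 µg/L = 0.000862 mg/L.
6.0 µg/L = 0.006 mg/L.
Travel time to the compliance point: t = 3.4e+04/0.16 = 2.125e+05 s = 2.459 d; decay factor exp(−0.069·2.459) = 0.8439.
So the concentration just after mixing may be at most 0.006/0.8439 = 0.00711 mg/L.
Mass balance: 0.00711·6.91 = 1.4·Cₑ + 5.51·0.000862.
Cₑ = (0.04913 − 0.00475) / 1.4 = 0.0317 mg/L.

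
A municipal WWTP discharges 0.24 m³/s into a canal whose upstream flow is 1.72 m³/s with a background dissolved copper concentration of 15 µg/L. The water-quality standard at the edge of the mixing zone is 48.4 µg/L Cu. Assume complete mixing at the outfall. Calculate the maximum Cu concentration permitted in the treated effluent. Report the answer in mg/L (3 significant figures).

0.288 mg/L

15 µg/L = 0.015 mg/L.
48.4 µg/L = 0.0484 mg/L.
Mass balance: 0.0484·1.96 = 0.24·Cₑ + 1.72·0.015.
Cₑ = (0.09486 − 0.0258) / 0.24 = 0.2878 mg/L.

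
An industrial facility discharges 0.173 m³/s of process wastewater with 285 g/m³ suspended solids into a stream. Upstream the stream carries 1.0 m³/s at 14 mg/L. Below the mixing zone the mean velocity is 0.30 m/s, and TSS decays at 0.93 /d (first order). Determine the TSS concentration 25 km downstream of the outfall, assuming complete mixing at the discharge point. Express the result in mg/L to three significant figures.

After complete mixing, C₀ = (0.173·285 + 1·14) / 1.173 = 53.97 mg/L.
Travel time t = 2.5e+04 m / 0.30 m/s = 8.333e+04 s = 0.9645 d.
C = 53.97·exp(−0.93·0.9645) = 53.97·0.4078 = 22.01 mg/L.

22.0 mg/L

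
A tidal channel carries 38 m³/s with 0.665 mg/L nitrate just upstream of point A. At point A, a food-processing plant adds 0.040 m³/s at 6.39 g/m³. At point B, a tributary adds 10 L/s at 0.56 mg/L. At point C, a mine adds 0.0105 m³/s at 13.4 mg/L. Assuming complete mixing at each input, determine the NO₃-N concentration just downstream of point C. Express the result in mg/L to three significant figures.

After input A: C = (38·0.665 + 0.04·6.39) / 38.04 = 0.671 mg/L.
10 L/s = 0.01 m³/s.
After input B: C = (38.04·0.671 + 0.01·0.56) / 38.05 = 0.671 mg/L.
After input C: C = (38.05·0.671 + 0.0105·13.4) / 38.06 = 0.6745 mg/L.

0.675 mg/L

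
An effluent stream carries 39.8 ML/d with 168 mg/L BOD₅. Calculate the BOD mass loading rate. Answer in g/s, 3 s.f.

77.4 g/s

39.8 ML/d = 0.4606 m³/s.
Mass flux = Q·C = 0.4606 m³/s × 168 g/m³ = 77.39 g/s.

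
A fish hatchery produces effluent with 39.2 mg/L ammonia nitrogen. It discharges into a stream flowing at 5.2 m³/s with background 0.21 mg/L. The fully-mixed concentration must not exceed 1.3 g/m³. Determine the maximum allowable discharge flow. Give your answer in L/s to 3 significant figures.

150 L/s

Mass balance at complete mixing: C_std·(Q_w + Q_r) = Q_w·C_e + Q_r·C_b.
Rearranging, Q_w = Q_r·(C_std − C_b)/(C_e − C_std) = 5.2·(1.3 − 0.21) / (39.2 − 1.3) = 0.1496 m³/s.
= 149.6 L/s.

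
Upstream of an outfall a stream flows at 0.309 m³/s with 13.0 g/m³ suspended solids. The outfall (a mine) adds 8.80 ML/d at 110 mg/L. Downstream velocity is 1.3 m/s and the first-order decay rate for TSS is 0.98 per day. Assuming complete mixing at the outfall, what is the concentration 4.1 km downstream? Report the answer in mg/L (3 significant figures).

8.80 ML/d = 0.1019 m³/s.
After complete mixing, C₀ = (0.1019·110 + 0.309·13) / 0.4109 = 37.05 mg/L.
Travel time t = 4100 m / 1.3 m/s = 3154 s = 0.0365 d.
C = 37.05·exp(−0.98·0.0365) = 37.05·0.9649 = 35.74 mg/L.

35.7 mg/L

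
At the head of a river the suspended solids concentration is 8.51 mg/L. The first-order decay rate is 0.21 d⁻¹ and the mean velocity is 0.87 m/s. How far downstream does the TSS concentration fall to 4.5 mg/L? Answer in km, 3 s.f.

228 km

From C = C₀·e^(−kt), t = ln(C₀/C)/k = ln(8.51/4.5)/0.21 = 0.6372/0.21 = 3.034 d.
Distance = v·t = 0.87 m/s × 2.621e+05 s = 2.281e+05 m = 228.1 km.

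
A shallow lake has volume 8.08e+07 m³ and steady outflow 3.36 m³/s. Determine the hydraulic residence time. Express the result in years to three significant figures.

Q = 3.36 m³/s × 3.156e+07 s/yr = 1.06e+08 m³/yr.
Hydraulic residence time τ = V/Q = 8.08e+07/1.06e+08 = 0.762 yr.

0.762 yr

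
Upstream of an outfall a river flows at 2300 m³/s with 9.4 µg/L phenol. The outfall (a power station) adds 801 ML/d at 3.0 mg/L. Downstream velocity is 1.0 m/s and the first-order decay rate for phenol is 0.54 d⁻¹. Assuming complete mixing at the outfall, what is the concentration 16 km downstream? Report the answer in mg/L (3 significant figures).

801 ML/d = 9.271 m³/s.
9.4 µg/L = 0.0094 mg/L.
After complete mixing, C₀ = (9.271·3 + 2300·0.0094) / 2309 = 0.02141 mg/L.
Travel time t = 1.6e+04 m / 1.0 m/s = 1.6e+04 s = 0.1852 d.
C = 0.02141·exp(−0.54·0.1852) = 0.02141·0.9048 = 0.01937 mg/L.

0.0194 mg/L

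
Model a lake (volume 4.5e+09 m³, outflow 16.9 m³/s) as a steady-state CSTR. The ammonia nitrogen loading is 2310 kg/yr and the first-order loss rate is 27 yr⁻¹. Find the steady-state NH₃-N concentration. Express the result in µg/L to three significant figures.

0.0189 µg/L

Outflow Q = 16.9 m³/s × 3.156e+07 s/yr = 5.333e+08 m³/yr.
Steady-state CSTR mass balance: W = Q·C + k·V·C, so C = W/(Q + kV).
Q + kV = 5.333e+08 + 27·4.5e+09 = 1.22e+11 m³/yr.
C = 2310/1.22e+11 = 1.893e-08 kg/m³ = 1.893e-05 mg/L = 0.01893 µg/L.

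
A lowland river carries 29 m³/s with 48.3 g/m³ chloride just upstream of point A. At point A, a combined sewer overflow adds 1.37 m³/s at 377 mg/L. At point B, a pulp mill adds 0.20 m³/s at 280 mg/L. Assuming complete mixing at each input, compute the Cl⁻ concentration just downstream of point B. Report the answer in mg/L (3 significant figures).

After input A: C = (29·48.3 + 1.37·377) / 30.37 = 63.13 mg/L.
After input B: C = (30.37·63.13 + 0.2·280) / 30.57 = 64.55 mg/L.

64.5 mg/L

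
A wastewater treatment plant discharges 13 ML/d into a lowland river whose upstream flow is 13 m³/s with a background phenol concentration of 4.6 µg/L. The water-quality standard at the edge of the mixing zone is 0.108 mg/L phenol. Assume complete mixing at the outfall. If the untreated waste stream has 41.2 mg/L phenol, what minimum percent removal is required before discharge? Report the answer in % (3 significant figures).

78.1 %

13 ML/d = 0.1505 m³/s.
4.6 µg/L = 0.0046 mg/L.
Mass balance: 0.108·13.15 = 0.1505·Cₑ + 13·0.0046.
Cₑ = (1.42 − 0.0598) / 0.1505 = 9.042 mg/L.
Required removal = 1 − 9.042/41.2 = 78.05 %.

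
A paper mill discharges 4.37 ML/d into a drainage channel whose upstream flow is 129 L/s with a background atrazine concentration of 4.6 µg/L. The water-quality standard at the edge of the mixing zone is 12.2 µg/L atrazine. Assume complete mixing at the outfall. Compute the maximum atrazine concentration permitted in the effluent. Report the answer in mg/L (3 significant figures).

4.37 ML/d = 0.05058 m³/s.
129 L/s = 0.129 m³/s.
4.6 µg/L = 0.0046 mg/L.
12.2 µg/L = 0.0122 mg/L.
Mass balance: 0.0122·0.1796 = 0.05058·Cₑ + 0.129·0.0046.
Cₑ = (0.002191 − 0.0005934) / 0.05058 = 0.03158 mg/L.

0.0316 mg/L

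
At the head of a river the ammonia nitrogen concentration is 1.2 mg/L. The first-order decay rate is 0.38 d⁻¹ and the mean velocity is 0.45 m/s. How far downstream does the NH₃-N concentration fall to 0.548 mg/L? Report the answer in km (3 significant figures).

80.2 km

From C = C₀·e^(−kt), t = ln(C₀/C)/k = ln(1.2/0.548)/0.38 = 0.7838/0.38 = 2.063 d.
Distance = v·t = 0.45 m/s × 1.782e+05 s = 8.02e+04 m = 80.2 km.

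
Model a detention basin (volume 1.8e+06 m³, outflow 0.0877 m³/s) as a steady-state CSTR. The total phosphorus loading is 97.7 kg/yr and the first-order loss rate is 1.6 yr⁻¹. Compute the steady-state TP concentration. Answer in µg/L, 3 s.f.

Outflow Q = 0.0877 m³/s × 3.156e+07 s/yr = 2.768e+06 m³/yr.
Steady-state CSTR mass balance: W = Q·C + k·V·C, so C = W/(Q + kV).
Q + kV = 2.768e+06 + 1.6·1.8e+06 = 5.648e+06 m³/yr.
C = 97.7/5.648e+06 = 1.73e-05 kg/m³ = 0.0173 mg/L = 17.3 µg/L.

17.3 µg/L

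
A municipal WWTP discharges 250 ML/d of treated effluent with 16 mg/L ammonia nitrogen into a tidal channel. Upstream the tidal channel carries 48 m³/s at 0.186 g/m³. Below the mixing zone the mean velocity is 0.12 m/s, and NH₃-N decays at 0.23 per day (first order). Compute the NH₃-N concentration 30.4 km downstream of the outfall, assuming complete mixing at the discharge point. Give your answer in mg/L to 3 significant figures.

0.553 mg/L

250 ML/d = 2.894 m³/s.
After complete mixing, C₀ = (2.894·16 + 48·0.186) / 50.89 = 1.085 mg/L.
Travel time t = 3.04e+04 m / 0.12 m/s = 2.533e+05 s = 2.932 d.
C = 1.085·exp(−0.23·2.932) = 1.085·0.5095 = 0.5528 mg/L.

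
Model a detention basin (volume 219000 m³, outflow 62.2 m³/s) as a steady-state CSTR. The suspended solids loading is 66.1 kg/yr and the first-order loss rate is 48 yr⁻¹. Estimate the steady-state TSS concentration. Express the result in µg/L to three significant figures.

Outflow Q = 62.2 m³/s × 3.156e+07 s/yr = 1.963e+09 m³/yr.
Steady-state CSTR mass balance: W = Q·C + k·V·C, so C = W/(Q + kV).
Q + kV = 1.963e+09 + 48·219000 = 1.973e+09 m³/yr.
C = 66.1/1.973e+09 = 3.35e-08 kg/m³ = 3.35e-05 mg/L = 0.0335 µg/L.

0.0335 µg/L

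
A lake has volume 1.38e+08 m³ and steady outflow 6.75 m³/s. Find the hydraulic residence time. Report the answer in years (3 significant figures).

Q = 6.75 m³/s × 3.156e+07 s/yr = 2.13e+08 m³/yr.
Hydraulic residence time τ = V/Q = 1.38e+08/2.13e+08 = 0.6478 yr.

0.648 yr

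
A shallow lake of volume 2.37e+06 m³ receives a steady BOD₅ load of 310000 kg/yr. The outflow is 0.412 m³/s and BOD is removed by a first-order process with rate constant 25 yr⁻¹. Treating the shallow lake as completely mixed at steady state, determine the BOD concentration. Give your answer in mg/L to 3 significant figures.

4.29 mg/L

Outflow Q = 0.412 m³/s × 3.156e+07 s/yr = 1.3e+07 m³/yr.
Steady-state CSTR mass balance: W = Q·C + k·V·C, so C = W/(Q + kV).
Q + kV = 1.3e+07 + 25·2.37e+06 = 7.225e+07 m³/yr.
C = 310000/7.225e+07 = 0.004291 kg/m³ = 4.291 mg/L.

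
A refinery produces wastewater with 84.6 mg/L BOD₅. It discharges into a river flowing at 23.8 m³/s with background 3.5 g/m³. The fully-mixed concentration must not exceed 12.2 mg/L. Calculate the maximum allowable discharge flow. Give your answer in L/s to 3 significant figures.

2860 L/s

Mass balance at complete mixing: C_std·(Q_w + Q_r) = Q_w·C_e + Q_r·C_b.
Rearranging, Q_w = Q_r·(C_std − C_b)/(C_e − C_std) = 23.8·(12.2 − 3.5) / (84.6 − 12.2) = 2.86 m³/s.
= 2860 L/s.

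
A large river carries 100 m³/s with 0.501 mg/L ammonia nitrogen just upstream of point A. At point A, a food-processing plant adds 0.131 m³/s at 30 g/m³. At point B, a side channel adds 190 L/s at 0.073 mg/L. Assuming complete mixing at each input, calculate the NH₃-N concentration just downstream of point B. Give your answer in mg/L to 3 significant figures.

0.539 mg/L

After input A: C = (100·0.501 + 0.131·30) / 100.1 = 0.5396 mg/L.
190 L/s = 0.19 m³/s.
After input B: C = (100.1·0.5396 + 0.19·0.073) / 100.3 = 0.5387 mg/L.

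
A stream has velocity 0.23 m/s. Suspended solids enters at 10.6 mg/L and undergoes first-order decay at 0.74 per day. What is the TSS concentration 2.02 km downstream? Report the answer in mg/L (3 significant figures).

9.83 mg/L

Travel time t = 2.02 km / 0.23 m/s = 2020/0.23 = 8783 s = 0.1017 d.
First-order decay: C = 10.6·exp(−0.74·0.1017) = 10.6·0.9275 = 9.832 mg/L.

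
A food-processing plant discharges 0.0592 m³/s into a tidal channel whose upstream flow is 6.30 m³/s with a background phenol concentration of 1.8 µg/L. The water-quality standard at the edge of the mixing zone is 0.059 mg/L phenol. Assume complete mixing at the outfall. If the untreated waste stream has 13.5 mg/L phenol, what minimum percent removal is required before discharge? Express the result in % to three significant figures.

1.8 µg/L = 0.0018 mg/L.
Mass balance: 0.059·6.359 = 0.0592·Cₑ + 6.3·0.0018.
Cₑ = (0.3752 − 0.01134) / 0.0592 = 6.146 mg/L.
Required removal = 1 − 6.146/13.5 = 54.47 %.

54.5 %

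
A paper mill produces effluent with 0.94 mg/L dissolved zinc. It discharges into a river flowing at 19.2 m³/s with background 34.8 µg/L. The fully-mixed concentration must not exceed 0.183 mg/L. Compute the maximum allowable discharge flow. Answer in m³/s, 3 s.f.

3.76 m³/s

34.8 µg/L = 0.0348 mg/L.
Mass balance at complete mixing: C_std·(Q_w + Q_r) = Q_w·C_e + Q_r·C_b.
Rearranging, Q_w = Q_r·(C_std − C_b)/(C_e − C_std) = 19.2·(0.183 − 0.0348) / (0.94 − 0.183) = 3.759 m³/s.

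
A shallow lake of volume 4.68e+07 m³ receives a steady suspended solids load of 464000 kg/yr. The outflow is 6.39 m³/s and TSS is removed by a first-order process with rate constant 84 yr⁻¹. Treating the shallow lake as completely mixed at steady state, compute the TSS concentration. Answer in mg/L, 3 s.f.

Outflow Q = 6.39 m³/s × 3.156e+07 s/yr = 2.017e+08 m³/yr.
Steady-state CSTR mass balance: W = Q·C + k·V·C, so C = W/(Q + kV).
Q + kV = 2.017e+08 + 84·4.68e+07 = 4.133e+09 m³/yr.
C = 464000/4.133e+09 = 0.0001123 kg/m³ = 0.1123 mg/L.

0.112 mg/L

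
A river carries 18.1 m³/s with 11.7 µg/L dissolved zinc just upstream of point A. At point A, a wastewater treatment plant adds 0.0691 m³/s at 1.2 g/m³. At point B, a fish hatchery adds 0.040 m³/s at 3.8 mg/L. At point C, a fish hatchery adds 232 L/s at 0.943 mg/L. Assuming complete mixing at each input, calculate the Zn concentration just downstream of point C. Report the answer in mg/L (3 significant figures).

11.7 µg/L = 0.0117 mg/L.
After input A: C = (18.1·0.0117 + 0.0691·1.2) / 18.17 = 0.01622 mg/L.
After input B: C = (18.17·0.01622 + 0.04·3.8) / 18.21 = 0.02453 mg/L.
232 L/s = 0.232 m³/s.
After input C: C = (18.21·0.02453 + 0.232·0.943) / 18.44 = 0.03609 mg/L.

0.0361 mg/L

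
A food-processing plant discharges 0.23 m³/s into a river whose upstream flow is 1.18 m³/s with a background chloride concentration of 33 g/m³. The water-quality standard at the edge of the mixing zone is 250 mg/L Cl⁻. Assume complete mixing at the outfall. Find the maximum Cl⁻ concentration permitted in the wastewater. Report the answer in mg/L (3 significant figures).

1360 mg/L

Mass balance: 250·1.41 = 0.23·Cₑ + 1.18·33.
Cₑ = (352.5 − 38.94) / 0.23 = 1363 mg/L.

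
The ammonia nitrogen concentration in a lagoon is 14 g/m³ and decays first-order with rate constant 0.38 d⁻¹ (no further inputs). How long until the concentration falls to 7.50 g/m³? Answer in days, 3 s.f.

1.64 d

t = ln(C₀/C)/k = ln(14/7.50)/0.38 = 0.6242/0.38 = 1.643 d.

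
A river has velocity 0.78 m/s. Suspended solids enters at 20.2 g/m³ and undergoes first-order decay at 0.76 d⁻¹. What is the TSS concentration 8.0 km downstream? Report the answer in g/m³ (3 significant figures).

18.5 g/m³

Travel time t = 8.0 km / 0.78 m/s = 8000/0.78 = 1.026e+04 s = 0.1187 d.
First-order decay: C = 20.2·exp(−0.76·0.1187) = 20.2·0.9137 = 18.46 g/m³.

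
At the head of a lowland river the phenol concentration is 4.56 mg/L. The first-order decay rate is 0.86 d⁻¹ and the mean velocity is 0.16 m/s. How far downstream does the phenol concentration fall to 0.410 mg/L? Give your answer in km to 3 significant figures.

From C = C₀·e^(−kt), t = ln(C₀/C)/k = ln(4.56/0.410)/0.86 = 2.409/0.86 = 2.801 d.
Distance = v·t = 0.16 m/s × 2.42e+05 s = 3.872e+04 m = 38.72 km.

38.7 km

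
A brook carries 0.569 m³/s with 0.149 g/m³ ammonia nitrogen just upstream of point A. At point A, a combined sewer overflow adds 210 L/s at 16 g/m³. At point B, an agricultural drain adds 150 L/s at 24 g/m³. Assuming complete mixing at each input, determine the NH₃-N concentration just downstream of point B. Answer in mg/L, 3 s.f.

7.58 mg/L

210 L/s = 0.21 m³/s.
After input A: C = (0.569·0.149 + 0.21·16) / 0.779 = 4.422 mg/L.
150 L/s = 0.15 m³/s.
After input B: C = (0.779·4.422 + 0.15·24) / 0.929 = 7.583 mg/L.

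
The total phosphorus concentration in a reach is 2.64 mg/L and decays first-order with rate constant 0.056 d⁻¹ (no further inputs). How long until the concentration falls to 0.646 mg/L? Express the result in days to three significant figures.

25.1 d

t = ln(C₀/C)/k = ln(2.64/0.646)/0.056 = 1.408/0.056 = 25.14 d.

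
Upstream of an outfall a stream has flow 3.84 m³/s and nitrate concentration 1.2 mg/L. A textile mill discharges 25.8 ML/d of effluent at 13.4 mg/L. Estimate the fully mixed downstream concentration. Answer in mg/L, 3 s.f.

25.8 ML/d = 0.2986 m³/s.
By mass balance at complete mixing, C = (0.2986·13.4 + 3.84·1.2) / (0.2986 + 3.84) = 8.609/4.139 = 2.08 mg/L.

2.08 mg/L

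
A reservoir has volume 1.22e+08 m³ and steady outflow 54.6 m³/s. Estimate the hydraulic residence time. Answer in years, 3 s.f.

0.0708 yr

Q = 54.6 m³/s × 3.156e+07 s/yr = 1.723e+09 m³/yr.
Hydraulic residence time τ = V/Q = 1.22e+08/1.723e+09 = 0.0708 yr.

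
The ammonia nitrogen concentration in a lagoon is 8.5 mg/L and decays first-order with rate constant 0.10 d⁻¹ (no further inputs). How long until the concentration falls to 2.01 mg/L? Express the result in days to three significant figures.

t = ln(C₀/C)/k = ln(8.5/2.01)/0.10 = 1.442/0.10 = 14.42 d.

14.4 d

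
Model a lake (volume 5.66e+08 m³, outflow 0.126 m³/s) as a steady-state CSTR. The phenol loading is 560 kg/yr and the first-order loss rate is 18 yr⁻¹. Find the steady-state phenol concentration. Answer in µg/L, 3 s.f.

Outflow Q = 0.126 m³/s × 3.156e+07 s/yr = 3.976e+06 m³/yr.
Steady-state CSTR mass balance: W = Q·C + k·V·C, so C = W/(Q + kV).
Q + kV = 3.976e+06 + 18·5.66e+08 = 1.019e+10 m³/yr.
C = 560/1.019e+10 = 5.495e-08 kg/m³ = 5.495e-05 mg/L = 0.05495 µg/L.

0.0549 µg/L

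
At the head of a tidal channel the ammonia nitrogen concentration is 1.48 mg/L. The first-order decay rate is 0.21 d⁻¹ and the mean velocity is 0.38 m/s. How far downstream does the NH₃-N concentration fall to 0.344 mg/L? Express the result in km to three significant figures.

228 km

From C = C₀·e^(−kt), t = ln(C₀/C)/k = ln(1.48/0.344)/0.21 = 1.459/0.21 = 6.948 d.
Distance = v·t = 0.38 m/s × 6.003e+05 s = 2.281e+05 m = 228.1 km.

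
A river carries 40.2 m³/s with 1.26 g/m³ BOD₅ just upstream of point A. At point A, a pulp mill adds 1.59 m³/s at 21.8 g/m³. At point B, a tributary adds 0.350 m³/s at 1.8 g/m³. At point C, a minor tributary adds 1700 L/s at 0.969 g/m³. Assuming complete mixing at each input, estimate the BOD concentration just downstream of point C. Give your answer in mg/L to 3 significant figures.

2.00 mg/L

After input A: C = (40.2·1.26 + 1.59·21.8) / 41.79 = 2.041 mg/L.
After input B: C = (41.79·2.041 + 0.35·1.8) / 42.14 = 2.039 mg/L.
1700 L/s = 1.7 m³/s.
After input C: C = (42.14·2.039 + 1.7·0.969) / 43.84 = 1.998 mg/L.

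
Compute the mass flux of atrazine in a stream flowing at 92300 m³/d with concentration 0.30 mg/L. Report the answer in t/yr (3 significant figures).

92300 m³/d = 1.068 m³/s.
Mass flux = Q·C = 1.068 m³/s × 0.3 g/m³ = 0.3205 g/s.
= 0.3205 g/s × 31.56 = 10.11 t/yr.

10.1 t/yr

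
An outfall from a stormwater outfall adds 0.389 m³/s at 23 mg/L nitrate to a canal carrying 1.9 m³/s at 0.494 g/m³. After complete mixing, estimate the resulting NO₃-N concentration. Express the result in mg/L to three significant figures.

4.32 mg/L

By mass balance at complete mixing, C = (0.389·23 + 1.9·0.494) / (0.389 + 1.9) = 9.886/2.289 = 4.319 mg/L.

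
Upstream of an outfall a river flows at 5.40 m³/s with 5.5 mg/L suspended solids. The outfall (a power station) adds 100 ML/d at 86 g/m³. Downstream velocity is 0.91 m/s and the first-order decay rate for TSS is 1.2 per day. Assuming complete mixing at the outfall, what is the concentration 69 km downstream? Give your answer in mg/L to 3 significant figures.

100 ML/d = 1.157 m³/s.
After complete mixing, C₀ = (1.157·86 + 5.4·5.5) / 6.557 = 19.71 mg/L.
Travel time t = 6.9e+04 m / 0.91 m/s = 7.582e+04 s = 0.8776 d.
C = 19.71·exp(−1.2·0.8776) = 19.71·0.3488 = 6.875 mg/L.

6.88 mg/L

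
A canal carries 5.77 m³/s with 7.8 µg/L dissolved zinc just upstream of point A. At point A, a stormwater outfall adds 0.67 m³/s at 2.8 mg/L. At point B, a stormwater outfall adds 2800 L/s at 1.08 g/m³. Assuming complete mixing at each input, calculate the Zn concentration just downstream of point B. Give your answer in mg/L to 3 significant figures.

7.8 µg/L = 0.0078 mg/L.
After input A: C = (5.77·0.0078 + 0.67·2.8) / 6.44 = 0.2983 mg/L.
2800 L/s = 2.8 m³/s.
After input B: C = (6.44·0.2983 + 2.8·1.08) / 9.24 = 0.5352 mg/L.

0.535 mg/L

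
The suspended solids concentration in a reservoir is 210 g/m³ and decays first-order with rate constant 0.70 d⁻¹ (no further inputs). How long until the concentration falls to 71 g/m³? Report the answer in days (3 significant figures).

t = ln(C₀/C)/k = ln(210/71)/0.70 = 1.084/0.70 = 1.549 d.

1.55 d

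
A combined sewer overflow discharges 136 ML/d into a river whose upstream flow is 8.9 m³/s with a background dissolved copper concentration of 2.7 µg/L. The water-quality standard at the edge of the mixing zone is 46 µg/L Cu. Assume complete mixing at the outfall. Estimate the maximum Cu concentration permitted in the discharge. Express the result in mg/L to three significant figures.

136 ML/d = 1.574 m³/s.
2.7 µg/L = 0.0027 mg/L.
46 µg/L = 0.046 mg/L.
Mass balance: 0.046·10.47 = 1.574·Cₑ + 8.9·0.0027.
Cₑ = (0.4818 − 0.02403) / 1.574 = 0.2908 mg/L.

0.291 mg/L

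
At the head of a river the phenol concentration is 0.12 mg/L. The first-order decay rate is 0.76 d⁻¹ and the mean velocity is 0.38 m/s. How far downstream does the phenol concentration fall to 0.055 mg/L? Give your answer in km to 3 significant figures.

From C = C₀·e^(−kt), t = ln(C₀/C)/k = ln(0.12/0.055)/0.76 = 0.7802/0.76 = 1.027 d.
Distance = v·t = 0.38 m/s × 8.869e+04 s = 3.37e+04 m = 33.7 km.

33.7 km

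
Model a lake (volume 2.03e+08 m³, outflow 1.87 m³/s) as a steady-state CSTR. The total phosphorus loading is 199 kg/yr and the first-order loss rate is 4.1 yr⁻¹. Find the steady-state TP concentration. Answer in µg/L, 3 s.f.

0.223 µg/L

Outflow Q = 1.87 m³/s × 3.156e+07 s/yr = 5.901e+07 m³/yr.
Steady-state CSTR mass balance: W = Q·C + k·V·C, so C = W/(Q + kV).
Q + kV = 5.901e+07 + 4.1·2.03e+08 = 8.913e+08 m³/yr.
C = 199/8.913e+08 = 2.233e-07 kg/m³ = 0.0002233 mg/L = 0.2233 µg/L.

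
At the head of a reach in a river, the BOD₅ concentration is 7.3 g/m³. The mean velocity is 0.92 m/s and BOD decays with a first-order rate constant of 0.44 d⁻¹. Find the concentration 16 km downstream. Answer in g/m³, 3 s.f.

6.68 g/m³

Travel time t = 16 km / 0.92 m/s = 1.6e+04/0.92 = 1.739e+04 s = 0.2013 d.
First-order decay: C = 7.3·exp(−0.44·0.2013) = 7.3·0.9152 = 6.681 g/m³.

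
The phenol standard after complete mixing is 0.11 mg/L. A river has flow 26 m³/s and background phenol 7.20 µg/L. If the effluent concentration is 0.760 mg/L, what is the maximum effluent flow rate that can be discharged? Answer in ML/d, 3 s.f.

7.20 µg/L = 0.0072 mg/L.
Mass balance at complete mixing: C_std·(Q_w + Q_r) = Q_w·C_e + Q_r·C_b.
Rearranging, Q_w = Q_r·(C_std − C_b)/(C_e − C_std) = 26·(0.11 − 0.0072) / (0.76 − 0.11) = 4.112 m³/s.
= 355.3 ML/d.

355 ML/d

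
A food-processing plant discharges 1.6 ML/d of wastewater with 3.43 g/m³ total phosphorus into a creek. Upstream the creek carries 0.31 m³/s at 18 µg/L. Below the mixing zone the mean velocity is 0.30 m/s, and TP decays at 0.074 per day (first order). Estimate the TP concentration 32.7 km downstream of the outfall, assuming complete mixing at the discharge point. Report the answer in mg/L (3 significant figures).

1.6 ML/d = 0.01852 m³/s.
18 µg/L = 0.018 mg/L.
After complete mixing, C₀ = (0.01852·3.43 + 0.31·0.018) / 0.3285 = 0.2103 mg/L.
Travel time t = 3.27e+04 m / 0.30 m/s = 1.09e+05 s = 1.262 d.
C = 0.2103·exp(−0.074·1.262) = 0.2103·0.9109 = 0.1916 mg/L.

0.192 mg/L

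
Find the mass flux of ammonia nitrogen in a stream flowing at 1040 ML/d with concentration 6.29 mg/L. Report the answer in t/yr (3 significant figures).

1040 ML/d = 12.04 m³/s.
Mass flux = Q·C = 12.04 m³/s × 6.29 g/m³ = 75.71 g/s.
= 75.71 g/s × 31.56 = 2389 t/yr.

2390 t/yr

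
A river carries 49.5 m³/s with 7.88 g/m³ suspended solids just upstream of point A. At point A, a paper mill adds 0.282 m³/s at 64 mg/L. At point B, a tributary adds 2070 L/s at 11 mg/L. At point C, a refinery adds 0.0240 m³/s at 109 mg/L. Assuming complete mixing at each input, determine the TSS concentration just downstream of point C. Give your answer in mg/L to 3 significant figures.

After input A: C = (49.5·7.88 + 0.282·64) / 49.78 = 8.198 mg/L.
2070 L/s = 2.07 m³/s.
After input B: C = (49.78·8.198 + 2.07·11) / 51.85 = 8.31 mg/L.
After input C: C = (51.85·8.31 + 0.024·109) / 51.88 = 8.356 mg/L.

8.36 mg/L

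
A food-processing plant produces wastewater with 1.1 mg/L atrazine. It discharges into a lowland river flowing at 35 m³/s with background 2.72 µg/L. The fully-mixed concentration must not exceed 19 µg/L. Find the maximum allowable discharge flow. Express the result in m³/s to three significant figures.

2.72 µg/L = 0.00272 mg/L.
19 µg/L = 0.019 mg/L.
Mass balance at complete mixing: C_std·(Q_w + Q_r) = Q_w·C_e + Q_r·C_b.
Rearranging, Q_w = Q_r·(C_std − C_b)/(C_e − C_std) = 35·(0.019 − 0.00272) / (1.1 − 0.019) = 0.5271 m³/s.

0.527 m³/s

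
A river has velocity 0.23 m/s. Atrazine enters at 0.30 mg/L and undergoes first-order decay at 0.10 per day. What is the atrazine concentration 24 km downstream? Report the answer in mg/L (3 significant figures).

0.266 mg/L

Travel time t = 24 km / 0.23 m/s = 2.4e+04/0.23 = 1.043e+05 s = 1.208 d.
First-order decay: C = 0.30·exp(−0.10·1.208) = 0.30·0.8862 = 0.2659 mg/L.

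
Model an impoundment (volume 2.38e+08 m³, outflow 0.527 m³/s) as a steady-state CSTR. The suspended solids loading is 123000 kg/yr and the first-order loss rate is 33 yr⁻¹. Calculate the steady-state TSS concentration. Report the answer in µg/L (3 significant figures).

Outflow Q = 0.527 m³/s × 3.156e+07 s/yr = 1.663e+07 m³/yr.
Steady-state CSTR mass balance: W = Q·C + k·V·C, so C = W/(Q + kV).
Q + kV = 1.663e+07 + 33·2.38e+08 = 7.871e+09 m³/yr.
C = 123000/7.871e+09 = 1.563e-05 kg/m³ = 0.01563 mg/L = 15.63 µg/L.

15.6 µg/L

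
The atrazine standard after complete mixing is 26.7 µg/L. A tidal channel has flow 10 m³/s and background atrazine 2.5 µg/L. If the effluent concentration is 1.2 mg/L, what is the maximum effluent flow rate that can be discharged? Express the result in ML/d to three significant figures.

17.8 ML/d

2.5 µg/L = 0.0025 mg/L.
26.7 µg/L = 0.0267 mg/L.
Mass balance at complete mixing: C_std·(Q_w + Q_r) = Q_w·C_e + Q_r·C_b.
Rearranging, Q_w = Q_r·(C_std − C_b)/(C_e − C_std) = 10·(0.0267 − 0.0025) / (1.2 − 0.0267) = 0.2063 m³/s.
= 17.82 ML/d.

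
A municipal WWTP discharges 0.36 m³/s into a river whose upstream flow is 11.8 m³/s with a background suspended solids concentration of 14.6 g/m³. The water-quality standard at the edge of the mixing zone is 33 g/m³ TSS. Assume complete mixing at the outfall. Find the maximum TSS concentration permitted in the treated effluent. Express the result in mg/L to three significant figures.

Mass balance: 33·12.16 = 0.36·Cₑ + 11.8·14.6.
Cₑ = (401.3 − 172.3) / 0.36 = 636.1 mg/L.

636 mg/L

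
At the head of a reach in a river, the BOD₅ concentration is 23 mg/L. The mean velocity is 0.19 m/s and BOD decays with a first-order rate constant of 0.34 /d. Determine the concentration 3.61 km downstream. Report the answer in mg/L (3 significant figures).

Travel time t = 3.61 km / 0.19 m/s = 3610/0.19 = 1.9e+04 s = 0.2199 d.
First-order decay: C = 23·exp(−0.34·0.2199) = 23·0.928 = 21.34 mg/L.

21.3 mg/L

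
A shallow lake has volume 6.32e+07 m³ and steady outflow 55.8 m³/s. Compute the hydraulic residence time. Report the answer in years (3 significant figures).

0.0359 yr

Q = 55.8 m³/s × 3.156e+07 s/yr = 1.761e+09 m³/yr.
Hydraulic residence time τ = V/Q = 6.32e+07/1.761e+09 = 0.03589 yr.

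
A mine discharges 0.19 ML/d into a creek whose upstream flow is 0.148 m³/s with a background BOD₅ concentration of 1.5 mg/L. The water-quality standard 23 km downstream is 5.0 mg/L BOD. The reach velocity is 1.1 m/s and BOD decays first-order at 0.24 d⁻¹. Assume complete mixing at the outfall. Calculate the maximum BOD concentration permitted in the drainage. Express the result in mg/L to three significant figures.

0.19 ML/d = 0.002199 m³/s.
Travel time to the compliance point: t = 2.3e+04/1.1 = 2.091e+04 s = 0.242 d; decay factor exp(−0.24·0.242) = 0.9436.
So the concentration just after mixing may be at most 5/0.9436 = 5.299 mg/L.
Mass balance: 5.299·0.1502 = 0.002199·Cₑ + 0.148·1.5.
Cₑ = (0.7959 − 0.222) / 0.002199 = 261 mg/L.

261 mg/L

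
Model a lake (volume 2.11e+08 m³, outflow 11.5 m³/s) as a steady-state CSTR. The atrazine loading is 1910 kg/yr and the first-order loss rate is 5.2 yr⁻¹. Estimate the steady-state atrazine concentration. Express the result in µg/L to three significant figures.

Outflow Q = 11.5 m³/s × 3.156e+07 s/yr = 3.629e+08 m³/yr.
Steady-state CSTR mass balance: W = Q·C + k·V·C, so C = W/(Q + kV).
Q + kV = 3.629e+08 + 5.2·2.11e+08 = 1.46e+09 m³/yr.
C = 1910/1.46e+09 = 1.308e-06 kg/m³ = 0.001308 mg/L = 1.308 µg/L.

1.31 µg/L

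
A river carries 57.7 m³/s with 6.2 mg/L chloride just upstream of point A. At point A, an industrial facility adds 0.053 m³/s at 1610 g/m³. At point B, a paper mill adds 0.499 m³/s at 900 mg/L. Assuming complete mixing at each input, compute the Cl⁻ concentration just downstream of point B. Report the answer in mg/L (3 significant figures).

After input A: C = (57.7·6.2 + 0.053·1610) / 57.75 = 7.672 mg/L.
After input B: C = (57.75·7.672 + 0.499·900) / 58.25 = 15.32 mg/L.

15.3 mg/L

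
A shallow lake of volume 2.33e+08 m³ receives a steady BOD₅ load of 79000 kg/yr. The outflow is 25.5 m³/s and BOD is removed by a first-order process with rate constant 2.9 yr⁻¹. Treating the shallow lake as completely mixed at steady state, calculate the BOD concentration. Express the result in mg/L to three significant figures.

0.0534 mg/L

Outflow Q = 25.5 m³/s × 3.156e+07 s/yr = 8.047e+08 m³/yr.
Steady-state CSTR mass balance: W = Q·C + k·V·C, so C = W/(Q + kV).
Q + kV = 8.047e+08 + 2.9·2.33e+08 = 1.48e+09 m³/yr.
C = 79000/1.48e+09 = 5.336e-05 kg/m³ = 0.05336 mg/L.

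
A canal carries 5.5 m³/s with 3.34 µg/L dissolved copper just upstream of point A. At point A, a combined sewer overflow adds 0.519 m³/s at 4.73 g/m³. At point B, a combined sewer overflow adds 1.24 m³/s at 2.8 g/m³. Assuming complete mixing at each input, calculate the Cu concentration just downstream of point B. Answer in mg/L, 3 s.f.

3.34 µg/L = 0.00334 mg/L.
After input A: C = (5.5·0.00334 + 0.519·4.73) / 6.019 = 0.4109 mg/L.
After input B: C = (6.019·0.4109 + 1.24·2.8) / 7.259 = 0.819 mg/L.

0.819 mg/L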